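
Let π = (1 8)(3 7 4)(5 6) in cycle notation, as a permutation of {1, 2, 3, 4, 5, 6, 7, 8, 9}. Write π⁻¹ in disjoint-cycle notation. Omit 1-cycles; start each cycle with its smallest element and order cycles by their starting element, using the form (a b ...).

(1 8)(3 4 7)(5 6)

The inverse reverses each cycle.
After reversing and putting each cycle's least element first, π⁻¹ = (1 8)(3 4 7)(5 6).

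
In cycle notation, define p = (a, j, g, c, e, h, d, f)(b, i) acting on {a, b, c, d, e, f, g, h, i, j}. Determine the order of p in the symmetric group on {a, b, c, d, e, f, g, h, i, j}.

8

The disjoint cycles have lengths 8, 2.
Since disjoint cycles commute, ord(p) = lcm(8, 2) = 8.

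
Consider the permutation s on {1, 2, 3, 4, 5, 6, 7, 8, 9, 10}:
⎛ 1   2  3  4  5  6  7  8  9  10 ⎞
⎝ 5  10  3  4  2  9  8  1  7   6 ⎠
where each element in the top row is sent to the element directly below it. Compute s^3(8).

2

Tracing 8 → 1 → … returns to 8 after 8 steps, so 8 lies in an 8-cycle (1, 5, 2, 10, 6, 9, 7, 8).
Stepping 3 places around the cycle: 8 → 1 → 5 → 2.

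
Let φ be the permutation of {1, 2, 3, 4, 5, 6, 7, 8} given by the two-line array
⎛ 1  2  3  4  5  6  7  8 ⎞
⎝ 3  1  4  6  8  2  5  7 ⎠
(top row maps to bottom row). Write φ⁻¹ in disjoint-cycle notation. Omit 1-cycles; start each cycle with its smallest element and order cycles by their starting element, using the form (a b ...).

(1 2 6 4 3)(5 7 8)

First write φ in disjoint cycles: (1 3 4 6 2)(5 8 7).
Reversing each cycle (and rotating so the smallest element leads) gives φ⁻¹ = (1 2 6 4 3)(5 7 8).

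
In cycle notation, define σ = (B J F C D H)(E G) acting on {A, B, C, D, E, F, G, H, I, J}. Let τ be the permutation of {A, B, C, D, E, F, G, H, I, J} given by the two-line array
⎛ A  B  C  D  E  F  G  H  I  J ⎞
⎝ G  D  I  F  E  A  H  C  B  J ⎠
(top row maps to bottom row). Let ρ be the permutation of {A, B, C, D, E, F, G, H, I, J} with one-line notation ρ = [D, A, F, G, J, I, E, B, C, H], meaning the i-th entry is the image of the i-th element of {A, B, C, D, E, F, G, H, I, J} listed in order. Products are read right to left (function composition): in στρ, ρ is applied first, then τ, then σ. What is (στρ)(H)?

H

Chase H: ρ(H) = B; τ(B) = D; σ(D) = H. Hence (στρ)(H) = H.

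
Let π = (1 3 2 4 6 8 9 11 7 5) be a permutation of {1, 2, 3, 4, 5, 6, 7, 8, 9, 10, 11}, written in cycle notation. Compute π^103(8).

7

8 lies in the 10-cycle (1 3 2 4 6 8 9 11 7 5).
Since the cycle has length 10, π^103 acts on it the same as π^3 (103 mod 10 = 3).
Stepping 3 places around the cycle: 8 → 9 → 11 → 7.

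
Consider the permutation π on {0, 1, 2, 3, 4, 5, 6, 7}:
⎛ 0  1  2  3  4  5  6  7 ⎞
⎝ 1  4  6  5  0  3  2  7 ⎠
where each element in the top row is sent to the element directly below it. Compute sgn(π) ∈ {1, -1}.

1

In disjoint-cycle form the cycle lengths are 3, 2, 2, 1.
A cycle is odd iff its length is even; π has 2 even-length cycles, so sgn(π) = (−1)^2 and π is even.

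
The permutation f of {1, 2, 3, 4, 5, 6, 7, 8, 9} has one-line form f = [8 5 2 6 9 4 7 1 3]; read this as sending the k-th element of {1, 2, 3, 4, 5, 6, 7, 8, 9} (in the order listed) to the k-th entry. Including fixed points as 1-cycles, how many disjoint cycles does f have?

The cycle decomposition is (1 8)(2 5 9 3)(4 6)(7), which has 4 cycles (counting 1-cycles).

4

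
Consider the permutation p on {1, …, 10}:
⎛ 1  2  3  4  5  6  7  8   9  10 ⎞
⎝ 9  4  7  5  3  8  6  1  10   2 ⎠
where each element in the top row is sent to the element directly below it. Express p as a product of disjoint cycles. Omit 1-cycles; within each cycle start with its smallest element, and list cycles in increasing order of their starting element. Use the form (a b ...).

Start at 1 and follow images: 1 → 9 → 10 → 2 → 4 → 5 → 3 → 7 → 6 → 8 → 1, giving the cycle (1 9 10 2 4 5 3 7 6 8).
Repeating from the next unused element and collecting all non-trivial cycles gives (1 9 10 2 4 5 3 7 6 8).

(1 9 10 2 4 5 3 7 6 8)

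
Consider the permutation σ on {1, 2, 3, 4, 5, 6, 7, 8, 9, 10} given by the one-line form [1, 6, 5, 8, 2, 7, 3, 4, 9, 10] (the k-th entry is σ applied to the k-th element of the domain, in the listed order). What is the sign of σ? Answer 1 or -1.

In disjoint-cycle form the cycle lengths are 5, 2, 1, 1, 1.
A cycle is odd iff its length is even; σ has 1 even-length cycle, so sgn(σ) = (−1)^1 and σ is odd.

-1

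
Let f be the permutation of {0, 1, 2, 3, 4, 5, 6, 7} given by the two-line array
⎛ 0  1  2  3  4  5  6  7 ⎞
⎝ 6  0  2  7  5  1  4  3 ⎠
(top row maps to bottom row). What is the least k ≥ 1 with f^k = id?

10

Writing f as disjoint cycles, the cycle lengths are 5, 2, 1.
The order is lcm(5, 2) = 10.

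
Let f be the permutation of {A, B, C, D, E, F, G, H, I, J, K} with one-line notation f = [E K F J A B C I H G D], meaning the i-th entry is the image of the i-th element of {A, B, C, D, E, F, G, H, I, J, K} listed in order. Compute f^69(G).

J

Tracing G → C → … returns to G after 7 steps, so G lies in a 7-cycle (B K D J G C F).
On a 7-cycle, f^7 is the identity, so f^69 = f^6 there (69 ≡ 6 mod 7).
Advancing 6 steps from G: G → C → F → B → K → D → J.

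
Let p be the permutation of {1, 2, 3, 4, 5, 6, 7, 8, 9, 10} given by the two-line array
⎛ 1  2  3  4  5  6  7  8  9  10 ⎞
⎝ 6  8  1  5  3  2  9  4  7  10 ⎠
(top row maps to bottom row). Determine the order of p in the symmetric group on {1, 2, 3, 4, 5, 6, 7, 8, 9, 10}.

The disjoint-cycle form of p has cycle lengths 7, 2, 1.
The order of p is the least common multiple of its cycle lengths: lcm(7, 2) = 14.

14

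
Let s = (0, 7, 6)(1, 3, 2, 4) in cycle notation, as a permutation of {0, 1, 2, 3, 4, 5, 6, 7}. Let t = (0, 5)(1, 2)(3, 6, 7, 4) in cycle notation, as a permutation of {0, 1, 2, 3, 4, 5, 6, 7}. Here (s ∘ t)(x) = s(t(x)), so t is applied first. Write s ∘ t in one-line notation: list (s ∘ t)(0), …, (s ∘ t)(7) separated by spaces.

(s ∘ t)(x) = s(t(x)). Computing each image: s(t(0)) = s(5) = 5, s(t(1)) = s(2) = 4, s(t(2)) = s(1) = 3, s(t(3)) = s(6) = 0, s(t(4)) = s(3) = 2, s(t(5)) = s(0) = 7, s(t(6)) = s(7) = 6, s(t(7)) = s(4) = 1.
Hence s ∘ t = [5 4 3 0 2 7 6 1].

5 4 3 0 2 7 6 1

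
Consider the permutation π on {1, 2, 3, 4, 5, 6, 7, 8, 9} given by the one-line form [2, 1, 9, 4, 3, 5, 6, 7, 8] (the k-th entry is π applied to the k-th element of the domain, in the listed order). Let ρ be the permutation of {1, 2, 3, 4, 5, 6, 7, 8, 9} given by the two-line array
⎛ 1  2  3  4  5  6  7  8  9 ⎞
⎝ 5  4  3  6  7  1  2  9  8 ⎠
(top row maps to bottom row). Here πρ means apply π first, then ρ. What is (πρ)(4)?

(πρ)(4) = ρ(π(4)). π(4) = 4, then ρ(4) = 6. So (πρ)(4) = 6.

6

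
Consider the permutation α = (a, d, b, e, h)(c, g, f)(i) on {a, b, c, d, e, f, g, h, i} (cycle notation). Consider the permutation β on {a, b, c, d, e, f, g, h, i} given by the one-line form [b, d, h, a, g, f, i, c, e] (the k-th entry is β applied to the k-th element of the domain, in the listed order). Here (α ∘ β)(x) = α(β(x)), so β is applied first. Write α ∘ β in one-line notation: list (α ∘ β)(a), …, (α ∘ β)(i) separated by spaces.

e b a d f c i g h

Chase each element through β then α: a → b → e; b → d → b; c → h → a; d → a → d; e → g → f; f → f → c; g → i → i; h → c → g; i → e → h.
Collecting the images, α ∘ β = [e b a d f c i g h].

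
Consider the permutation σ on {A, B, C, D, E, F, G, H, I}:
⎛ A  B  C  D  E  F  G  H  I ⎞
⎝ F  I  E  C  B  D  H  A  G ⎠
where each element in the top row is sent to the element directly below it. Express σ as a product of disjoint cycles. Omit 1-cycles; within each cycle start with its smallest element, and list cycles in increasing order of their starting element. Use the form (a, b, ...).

Start at A and follow images: A → F → D → C → E → B → I → G → H → A, giving the cycle (A, F, D, C, E, B, I, G, H).
Repeating from the next unused element and collecting all non-trivial cycles gives (A, F, D, C, E, B, I, G, H).

(A, F, D, C, E, B, I, G, H)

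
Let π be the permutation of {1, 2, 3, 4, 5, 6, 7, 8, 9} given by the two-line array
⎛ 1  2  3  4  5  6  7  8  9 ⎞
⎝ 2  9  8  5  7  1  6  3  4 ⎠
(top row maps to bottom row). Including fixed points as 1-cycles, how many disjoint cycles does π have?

2

The cycle decomposition is (1 2 9 4 5 7 6)(3 8), which has 2 cycles (counting 1-cycles).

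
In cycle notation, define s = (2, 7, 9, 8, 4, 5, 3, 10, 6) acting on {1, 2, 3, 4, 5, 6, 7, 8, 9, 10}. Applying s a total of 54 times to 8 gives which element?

8

8 lies in the 9-cycle (2, 7, 9, 8, 4, 5, 3, 10, 6).
On a 9-cycle, s^9 is the identity, so s^54 = s^0 there (54 ≡ 0 mod 9).
So s^54(8) = 8.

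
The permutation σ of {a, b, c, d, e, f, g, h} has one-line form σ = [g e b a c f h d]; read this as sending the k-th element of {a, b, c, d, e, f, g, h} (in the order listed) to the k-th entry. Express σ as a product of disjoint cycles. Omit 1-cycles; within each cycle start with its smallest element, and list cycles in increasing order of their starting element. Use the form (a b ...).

(a g h d)(b e c)

From a: a → g → h → d → a, closing the cycle (a g h d).
Continuing from each remaining unvisited element yields (a g h d)(b e c).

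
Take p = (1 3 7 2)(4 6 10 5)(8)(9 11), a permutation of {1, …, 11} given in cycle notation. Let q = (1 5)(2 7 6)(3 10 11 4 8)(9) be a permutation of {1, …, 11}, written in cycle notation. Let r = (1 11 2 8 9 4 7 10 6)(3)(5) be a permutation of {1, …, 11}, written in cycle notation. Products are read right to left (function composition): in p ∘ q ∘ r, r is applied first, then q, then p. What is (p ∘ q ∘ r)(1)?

6

(p ∘ q ∘ r)(1) = p(q(r(1))). r(1) = 11, then q(11) = 4, then p(4) = 6, so the result is 6.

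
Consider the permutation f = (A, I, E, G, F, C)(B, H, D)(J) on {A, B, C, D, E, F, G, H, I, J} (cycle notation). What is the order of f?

6

The disjoint cycles have lengths 6, 3, 1.
The order of f is the least common multiple of its cycle lengths: lcm(6, 3) = 6.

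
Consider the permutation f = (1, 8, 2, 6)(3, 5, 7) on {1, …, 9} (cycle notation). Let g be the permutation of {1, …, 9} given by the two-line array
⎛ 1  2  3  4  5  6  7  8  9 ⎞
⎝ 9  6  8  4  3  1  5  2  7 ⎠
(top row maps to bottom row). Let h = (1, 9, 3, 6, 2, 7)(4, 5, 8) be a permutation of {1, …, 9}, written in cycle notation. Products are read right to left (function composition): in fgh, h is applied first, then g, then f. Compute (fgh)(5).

(fgh)(5) = f(g(h(5))). h(5) = 8, then g(8) = 2, then f(2) = 6, so the result is 6.

6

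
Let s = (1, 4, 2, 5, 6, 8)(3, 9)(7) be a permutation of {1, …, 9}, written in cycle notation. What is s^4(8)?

5

8 lies in the 6-cycle (1, 4, 2, 5, 6, 8).
Stepping 4 places around the cycle: 8 → 1 → 4 → 2 → 5.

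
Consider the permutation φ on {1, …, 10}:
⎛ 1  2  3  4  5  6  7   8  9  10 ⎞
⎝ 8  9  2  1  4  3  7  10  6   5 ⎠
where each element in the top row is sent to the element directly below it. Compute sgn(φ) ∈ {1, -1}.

-1

In disjoint-cycle form the cycle lengths are 5, 4, 1.
A cycle is odd iff its length is even; φ has 1 even-length cycle, so sgn(φ) = (−1)^1 and φ is odd.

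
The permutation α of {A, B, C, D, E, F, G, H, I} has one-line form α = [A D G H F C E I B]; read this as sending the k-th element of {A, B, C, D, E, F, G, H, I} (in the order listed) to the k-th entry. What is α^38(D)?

Tracing D → H → … returns to D after 4 steps, so D lies in a 4-cycle (B, D, H, I).
Powers repeat with period 4 on this cycle, and 38 mod 4 = 2, so α^38(D) = α^2(D).
Advancing 2 steps from D: D → H → I.

I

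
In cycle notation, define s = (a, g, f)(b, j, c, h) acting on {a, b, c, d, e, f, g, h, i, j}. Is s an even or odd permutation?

odd

The cycle lengths are 4, 3, 1, 1, 1.
A cycle of length ℓ contributes ℓ−1 transpositions, so s is a product of 3 + 2 = 5 transpositions — odd.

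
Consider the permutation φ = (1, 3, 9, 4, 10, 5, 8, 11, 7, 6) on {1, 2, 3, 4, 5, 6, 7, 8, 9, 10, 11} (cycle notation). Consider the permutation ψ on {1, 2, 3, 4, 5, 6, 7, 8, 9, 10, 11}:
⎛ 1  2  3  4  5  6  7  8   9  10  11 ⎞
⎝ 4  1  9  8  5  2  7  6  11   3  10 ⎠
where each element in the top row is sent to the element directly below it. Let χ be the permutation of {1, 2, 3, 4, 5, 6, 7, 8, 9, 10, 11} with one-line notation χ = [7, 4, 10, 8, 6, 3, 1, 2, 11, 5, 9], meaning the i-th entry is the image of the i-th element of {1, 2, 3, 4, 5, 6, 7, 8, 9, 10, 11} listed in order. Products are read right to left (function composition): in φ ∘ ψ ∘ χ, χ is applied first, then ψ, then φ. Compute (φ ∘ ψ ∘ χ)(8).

Apply the permutations in order: χ(8) = 2, then ψ(2) = 1, then φ(1) = 3. So (φ ∘ ψ ∘ χ)(8) = 3.

3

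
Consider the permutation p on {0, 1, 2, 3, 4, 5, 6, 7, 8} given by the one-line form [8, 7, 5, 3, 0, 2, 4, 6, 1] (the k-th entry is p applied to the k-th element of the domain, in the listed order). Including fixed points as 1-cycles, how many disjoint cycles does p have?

3

The cycle decomposition is (0 8 1 7 6 4)(2 5)(3), which has 3 cycles (counting 1-cycles).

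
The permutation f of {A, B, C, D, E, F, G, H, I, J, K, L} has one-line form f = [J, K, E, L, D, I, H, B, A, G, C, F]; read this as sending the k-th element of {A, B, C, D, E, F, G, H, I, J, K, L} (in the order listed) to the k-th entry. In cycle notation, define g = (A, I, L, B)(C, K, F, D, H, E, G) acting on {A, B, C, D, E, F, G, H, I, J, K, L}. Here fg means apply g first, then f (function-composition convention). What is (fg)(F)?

First apply g: g(F) = D, then f(D) = L. Thus (fg)(F) = L.

L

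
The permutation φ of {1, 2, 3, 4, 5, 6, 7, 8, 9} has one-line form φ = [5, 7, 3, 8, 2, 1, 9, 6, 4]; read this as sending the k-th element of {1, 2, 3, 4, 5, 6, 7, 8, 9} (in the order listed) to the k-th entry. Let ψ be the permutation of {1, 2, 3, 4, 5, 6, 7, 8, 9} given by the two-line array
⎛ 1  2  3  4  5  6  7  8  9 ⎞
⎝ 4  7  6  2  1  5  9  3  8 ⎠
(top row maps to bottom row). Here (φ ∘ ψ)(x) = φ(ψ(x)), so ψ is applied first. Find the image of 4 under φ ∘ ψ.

(φ ∘ ψ)(4) = φ(ψ(4)). ψ(4) = 2, then φ(2) = 7. So (φ ∘ ψ)(4) = 7.

7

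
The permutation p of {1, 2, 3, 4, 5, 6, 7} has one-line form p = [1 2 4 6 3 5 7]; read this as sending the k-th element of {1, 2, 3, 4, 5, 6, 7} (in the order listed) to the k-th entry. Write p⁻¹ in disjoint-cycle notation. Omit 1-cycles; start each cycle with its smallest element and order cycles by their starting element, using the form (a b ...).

(3 5 6 4)

The cycle decomposition of p is (3 4 6 5).
Reversing each cycle (and rotating so the smallest element leads) gives p⁻¹ = (3 5 6 4).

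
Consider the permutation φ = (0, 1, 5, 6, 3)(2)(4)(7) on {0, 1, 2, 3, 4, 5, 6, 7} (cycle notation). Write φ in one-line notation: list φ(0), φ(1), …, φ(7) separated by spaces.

1 5 2 0 4 6 3 7

Each element maps to the next entry in its cycle (wrapping to the front): 0→1, 1→5, 2→2, 3→0, 4→4, 5→6, 6→3, 7→7.
Listing these in domain order gives 1 5 2 0 4 6 3 7.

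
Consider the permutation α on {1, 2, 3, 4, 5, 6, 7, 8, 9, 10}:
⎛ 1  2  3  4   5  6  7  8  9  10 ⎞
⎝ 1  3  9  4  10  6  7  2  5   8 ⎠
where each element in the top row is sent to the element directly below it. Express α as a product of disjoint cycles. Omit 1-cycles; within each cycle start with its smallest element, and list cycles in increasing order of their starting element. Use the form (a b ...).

(2 3 9 5 10 8)

Iterating α from 2 gives 2 → 3 → 9 → 5 → 10 → 8 → 2; that is the 6-cycle (2 3 9 5 10 8).
Continuing from each remaining unvisited element yields (2 3 9 5 10 8).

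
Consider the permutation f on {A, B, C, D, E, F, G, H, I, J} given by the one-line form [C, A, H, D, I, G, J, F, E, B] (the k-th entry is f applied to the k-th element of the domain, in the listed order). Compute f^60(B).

Tracing B → A → … returns to B after 7 steps, so B lies in a 7-cycle (A, C, H, F, G, J, B).
On a 7-cycle, f^7 is the identity, so f^60 = f^4 there (60 ≡ 4 mod 7).
Advancing 4 steps from B: B → A → C → H → F.

F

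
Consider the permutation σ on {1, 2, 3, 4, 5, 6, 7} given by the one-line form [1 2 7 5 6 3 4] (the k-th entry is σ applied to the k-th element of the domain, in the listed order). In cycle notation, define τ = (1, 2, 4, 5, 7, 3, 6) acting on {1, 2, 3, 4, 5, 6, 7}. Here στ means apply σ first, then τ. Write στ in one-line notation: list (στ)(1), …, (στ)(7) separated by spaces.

(στ)(x) = τ(σ(x)). Computing each image: τ(σ(1)) = τ(1) = 2, τ(σ(2)) = τ(2) = 4, τ(σ(3)) = τ(7) = 3, τ(σ(4)) = τ(5) = 7, τ(σ(5)) = τ(6) = 1, τ(σ(6)) = τ(3) = 6, τ(σ(7)) = τ(4) = 5.
Hence στ = [2 4 3 7 1 6 5].

2 4 3 7 1 6 5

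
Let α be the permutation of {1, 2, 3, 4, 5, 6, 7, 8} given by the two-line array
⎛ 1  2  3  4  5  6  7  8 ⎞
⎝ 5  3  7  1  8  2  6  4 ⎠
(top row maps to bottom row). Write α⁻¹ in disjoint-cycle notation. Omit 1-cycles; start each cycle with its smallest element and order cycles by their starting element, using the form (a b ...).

First write α in disjoint cycles: (1 5 8 4)(2 3 7 6).
Reversing each cycle (and rotating so the smallest element leads) gives α⁻¹ = (1 4 8 5)(2 6 7 3).

(1 4 8 5)(2 6 7 3)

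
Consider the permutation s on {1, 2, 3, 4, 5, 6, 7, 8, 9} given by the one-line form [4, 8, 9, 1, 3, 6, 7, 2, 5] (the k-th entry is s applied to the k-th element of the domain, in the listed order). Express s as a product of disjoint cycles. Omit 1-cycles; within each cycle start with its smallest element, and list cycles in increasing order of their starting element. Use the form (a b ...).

Iterating s from 1 gives 1 → 4 → 1; that is the 2-cycle (1 4).
Repeating from the next unused element and collecting all non-trivial cycles gives (1 4)(2 8)(3 9 5).

(1 4)(2 8)(3 9 5)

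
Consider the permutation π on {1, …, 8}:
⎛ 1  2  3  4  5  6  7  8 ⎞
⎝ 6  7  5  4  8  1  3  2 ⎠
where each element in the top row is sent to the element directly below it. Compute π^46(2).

7

Tracing 2 → 7 → … returns to 2 after 5 steps, so 2 lies in a 5-cycle (2 7 3 5 8).
On a 5-cycle, π^5 is the identity, so π^46 = π^1 there (46 ≡ 1 mod 5).
Advancing 1 step from 2: 2 → 7.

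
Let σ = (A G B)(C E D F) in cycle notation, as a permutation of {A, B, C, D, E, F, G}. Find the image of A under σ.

G

A appears in (A G B); the next entry (wrapping around) is G.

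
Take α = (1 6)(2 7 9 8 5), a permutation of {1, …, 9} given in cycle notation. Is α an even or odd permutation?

The cycle lengths are 5, 2, 1, 1.
A cycle of length ℓ contributes ℓ−1 transpositions, so α is a product of 4 + 1 = 5 transpositions — odd.

odd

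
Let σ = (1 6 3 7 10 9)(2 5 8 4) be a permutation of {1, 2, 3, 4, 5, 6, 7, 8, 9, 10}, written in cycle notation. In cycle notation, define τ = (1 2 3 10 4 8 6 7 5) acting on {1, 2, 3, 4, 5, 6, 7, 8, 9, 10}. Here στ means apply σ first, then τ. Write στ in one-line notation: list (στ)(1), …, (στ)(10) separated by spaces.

For each element, apply σ then τ: 1 → 6 → 7; 2 → 5 → 1; 3 → 7 → 5; 4 → 2 → 3; 5 → 8 → 6; 6 → 3 → 10; 7 → 10 → 4; 8 → 4 → 8; 9 → 1 → 2; 10 → 9 → 9.
Collecting the images, στ = [7 1 5 3 6 10 4 8 2 9].

7 1 5 3 6 10 4 8 2 9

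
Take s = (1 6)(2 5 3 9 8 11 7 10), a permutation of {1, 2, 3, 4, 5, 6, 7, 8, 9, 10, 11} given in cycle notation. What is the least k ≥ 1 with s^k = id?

The disjoint cycles have lengths 8, 2, 1.
The order of s is the least common multiple of its cycle lengths: lcm(8, 2) = 8.

8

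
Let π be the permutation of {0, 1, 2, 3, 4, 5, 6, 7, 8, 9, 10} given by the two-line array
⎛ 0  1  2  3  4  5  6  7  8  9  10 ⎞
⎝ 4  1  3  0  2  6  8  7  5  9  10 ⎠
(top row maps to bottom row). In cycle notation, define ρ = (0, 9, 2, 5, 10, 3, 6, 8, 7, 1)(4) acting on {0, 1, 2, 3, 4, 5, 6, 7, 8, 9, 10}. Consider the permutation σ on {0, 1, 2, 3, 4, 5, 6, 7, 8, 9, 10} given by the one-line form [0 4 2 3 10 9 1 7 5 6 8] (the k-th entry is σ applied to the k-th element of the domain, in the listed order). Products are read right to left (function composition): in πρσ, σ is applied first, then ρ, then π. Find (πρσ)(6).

4

Apply the permutations in order: σ(6) = 1, then ρ(1) = 0, then π(0) = 4. So (πρσ)(6) = 4.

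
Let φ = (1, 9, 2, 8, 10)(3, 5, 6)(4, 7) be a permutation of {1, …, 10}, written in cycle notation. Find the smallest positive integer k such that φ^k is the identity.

30

The disjoint cycles have lengths 5, 3, 2.
The order of φ is the least common multiple of its cycle lengths: lcm(5, 3, 2) = 30.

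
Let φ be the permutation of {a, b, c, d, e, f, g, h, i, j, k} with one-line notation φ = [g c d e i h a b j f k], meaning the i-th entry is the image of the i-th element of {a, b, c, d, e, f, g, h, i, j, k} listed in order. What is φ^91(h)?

d

Tracing h → b → … returns to h after 8 steps, so h lies in an 8-cycle (b, c, d, e, i, j, f, h).
Since the cycle has length 8, φ^91 acts on it the same as φ^3 (91 mod 8 = 3).
Advancing 3 steps from h: h → b → c → d.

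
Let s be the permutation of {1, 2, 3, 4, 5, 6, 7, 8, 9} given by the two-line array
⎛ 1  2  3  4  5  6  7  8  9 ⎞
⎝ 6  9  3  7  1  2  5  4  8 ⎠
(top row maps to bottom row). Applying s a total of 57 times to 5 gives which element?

Tracing 5 → 1 → … returns to 5 after 8 steps, so 5 lies in an 8-cycle (1, 6, 2, 9, 8, 4, 7, 5).
Powers repeat with period 8 on this cycle, and 57 mod 8 = 1, so s^57(5) = s^1(5).
Stepping 1 place around the cycle: 5 → 1.

1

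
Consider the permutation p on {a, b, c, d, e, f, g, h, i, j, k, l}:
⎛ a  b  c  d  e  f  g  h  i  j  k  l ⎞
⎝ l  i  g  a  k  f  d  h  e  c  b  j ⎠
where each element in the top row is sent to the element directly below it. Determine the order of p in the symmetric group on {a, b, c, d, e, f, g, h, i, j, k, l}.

Decomposing into disjoint cycles gives cycle lengths 6, 4, 1, 1.
The order is lcm(6, 4) = 12.

12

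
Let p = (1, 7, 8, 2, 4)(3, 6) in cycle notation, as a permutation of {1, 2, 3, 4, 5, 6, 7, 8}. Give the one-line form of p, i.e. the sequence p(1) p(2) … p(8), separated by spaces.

7 4 6 1 5 3 8 2

Reading each image from the cycles: 1→7, 2→4, 3→6, 4→1, 5→5, 6→3, 7→8, 8→2.
So the one-line form is 7 4 6 1 5 3 8 2.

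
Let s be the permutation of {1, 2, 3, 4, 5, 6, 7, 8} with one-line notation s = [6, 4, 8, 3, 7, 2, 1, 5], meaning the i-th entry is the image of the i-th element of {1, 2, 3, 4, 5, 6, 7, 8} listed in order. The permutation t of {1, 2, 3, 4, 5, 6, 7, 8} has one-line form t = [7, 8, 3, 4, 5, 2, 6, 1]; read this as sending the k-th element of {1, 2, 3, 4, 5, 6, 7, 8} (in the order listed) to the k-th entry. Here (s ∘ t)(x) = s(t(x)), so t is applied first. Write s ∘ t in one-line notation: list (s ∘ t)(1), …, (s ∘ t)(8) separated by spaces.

1 5 8 3 7 4 2 6

Chase each element through t then s: 1 → 7 → 1; 2 → 8 → 5; 3 → 3 → 8; 4 → 4 → 3; 5 → 5 → 7; 6 → 2 → 4; 7 → 6 → 2; 8 → 1 → 6.
Collecting the images, s ∘ t = [1 5 8 3 7 4 2 6].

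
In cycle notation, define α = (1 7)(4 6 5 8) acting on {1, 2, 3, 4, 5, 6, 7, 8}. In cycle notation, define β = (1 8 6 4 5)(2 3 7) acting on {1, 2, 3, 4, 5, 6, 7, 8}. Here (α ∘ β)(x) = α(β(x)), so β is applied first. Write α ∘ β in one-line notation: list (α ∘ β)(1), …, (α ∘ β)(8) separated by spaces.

4 3 1 8 7 6 2 5

For each element, apply β then α: 1 → 8 → 4; 2 → 3 → 3; 3 → 7 → 1; 4 → 5 → 8; 5 → 1 → 7; 6 → 4 → 6; 7 → 2 → 2; 8 → 6 → 5.
So α ∘ β in one-line form is 4 3 1 8 7 6 2 5.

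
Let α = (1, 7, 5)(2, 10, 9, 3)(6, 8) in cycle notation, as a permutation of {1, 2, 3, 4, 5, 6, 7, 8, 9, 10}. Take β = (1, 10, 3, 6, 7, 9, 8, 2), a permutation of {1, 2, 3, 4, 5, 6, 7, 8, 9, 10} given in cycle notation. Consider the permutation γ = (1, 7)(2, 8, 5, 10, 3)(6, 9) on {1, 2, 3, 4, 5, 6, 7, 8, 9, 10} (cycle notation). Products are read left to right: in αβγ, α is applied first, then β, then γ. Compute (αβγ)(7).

10

Apply the permutations in order: α(7) = 5, then β(5) = 5, then γ(5) = 10. So (αβγ)(7) = 10.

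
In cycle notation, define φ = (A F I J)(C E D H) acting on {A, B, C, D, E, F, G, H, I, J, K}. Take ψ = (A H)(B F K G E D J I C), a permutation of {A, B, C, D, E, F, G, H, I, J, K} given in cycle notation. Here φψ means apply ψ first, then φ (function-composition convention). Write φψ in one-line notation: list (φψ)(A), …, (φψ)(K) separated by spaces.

Chase each element through ψ then φ: A → H → C; B → F → I; C → B → B; D → J → A; E → D → H; F → K → K; G → E → D; H → A → F; I → C → E; J → I → J; K → G → G.
Collecting the images, φψ = [C I B A H K D F E J G].

C I B A H K D F E J G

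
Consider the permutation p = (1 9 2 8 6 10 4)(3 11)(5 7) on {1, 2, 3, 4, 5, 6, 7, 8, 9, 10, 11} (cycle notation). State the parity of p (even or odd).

The cycle lengths are 7, 2, 2.
A cycle of length ℓ contributes ℓ−1 transpositions, so p is a product of 6 + 1 + 1 = 8 transpositions — even.

even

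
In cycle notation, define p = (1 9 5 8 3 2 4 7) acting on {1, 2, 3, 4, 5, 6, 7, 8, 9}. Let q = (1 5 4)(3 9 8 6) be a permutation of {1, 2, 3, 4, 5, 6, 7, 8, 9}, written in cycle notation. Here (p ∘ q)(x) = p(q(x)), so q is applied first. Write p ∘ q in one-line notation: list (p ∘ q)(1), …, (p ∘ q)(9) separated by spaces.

For each element, apply q then p: 1 → 5 → 8; 2 → 2 → 4; 3 → 9 → 5; 4 → 1 → 9; 5 → 4 → 7; 6 → 3 → 2; 7 → 7 → 1; 8 → 6 → 6; 9 → 8 → 3.
Collecting the images, p ∘ q = [8 4 5 9 7 2 1 6 3].

8 4 5 9 7 2 1 6 3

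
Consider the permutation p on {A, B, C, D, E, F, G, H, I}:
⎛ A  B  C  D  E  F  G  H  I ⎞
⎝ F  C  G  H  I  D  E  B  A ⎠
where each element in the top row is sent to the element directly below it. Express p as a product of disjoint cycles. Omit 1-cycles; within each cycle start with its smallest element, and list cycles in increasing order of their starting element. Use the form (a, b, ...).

(A, F, D, H, B, C, G, E, I)

Iterating p from A gives A → F → D → H → B → C → G → E → I → A; that is the 9-cycle (A, F, D, H, B, C, G, E, I).
Repeating from the next unused element and collecting all non-trivial cycles gives (A, F, D, H, B, C, G, E, I).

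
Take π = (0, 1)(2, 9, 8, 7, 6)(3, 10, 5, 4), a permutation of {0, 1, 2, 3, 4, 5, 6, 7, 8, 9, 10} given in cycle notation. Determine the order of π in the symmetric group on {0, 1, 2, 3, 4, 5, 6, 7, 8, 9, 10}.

20

The cycle type of π is (5, 4, 2).
The order of π is the least common multiple of its cycle lengths: lcm(5, 4, 2) = 20.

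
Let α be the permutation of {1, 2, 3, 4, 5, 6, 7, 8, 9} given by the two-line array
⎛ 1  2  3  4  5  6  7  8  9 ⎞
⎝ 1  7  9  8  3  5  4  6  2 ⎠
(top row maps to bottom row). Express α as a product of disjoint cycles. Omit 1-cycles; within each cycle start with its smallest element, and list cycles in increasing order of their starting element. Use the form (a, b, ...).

(2, 7, 4, 8, 6, 5, 3, 9)

Start at 2 and follow images: 2 → 7 → 4 → 8 → 6 → 5 → 3 → 9 → 2, giving the cycle (2, 7, 4, 8, 6, 5, 3, 9).
Repeating from the next unused element and collecting all non-trivial cycles gives (2, 7, 4, 8, 6, 5, 3, 9).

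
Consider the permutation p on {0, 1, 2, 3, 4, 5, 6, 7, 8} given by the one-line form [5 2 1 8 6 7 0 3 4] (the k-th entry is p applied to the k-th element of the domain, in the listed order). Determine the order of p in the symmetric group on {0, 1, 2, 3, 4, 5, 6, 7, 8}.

Writing p as disjoint cycles, the cycle lengths are 7, 2.
The order of p is the least common multiple of its cycle lengths: lcm(7, 2) = 14.

14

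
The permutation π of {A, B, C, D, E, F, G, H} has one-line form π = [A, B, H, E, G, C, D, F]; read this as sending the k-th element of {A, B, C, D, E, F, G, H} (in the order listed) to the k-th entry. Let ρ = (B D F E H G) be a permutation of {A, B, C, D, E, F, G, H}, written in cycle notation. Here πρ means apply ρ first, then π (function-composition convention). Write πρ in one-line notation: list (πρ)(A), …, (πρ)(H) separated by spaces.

(πρ)(x) = π(ρ(x)). Computing each image: π(ρ(A)) = π(A) = A, π(ρ(B)) = π(D) = E, π(ρ(C)) = π(C) = H, π(ρ(D)) = π(F) = C, π(ρ(E)) = π(H) = F, π(ρ(F)) = π(E) = G, π(ρ(G)) = π(B) = B, π(ρ(H)) = π(G) = D.
Hence πρ = [A E H C F G B D].

A E H C F G B D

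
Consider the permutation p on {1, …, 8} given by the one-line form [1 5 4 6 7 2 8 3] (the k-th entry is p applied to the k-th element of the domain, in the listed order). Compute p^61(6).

Tracing 6 → 2 → … returns to 6 after 7 steps, so 6 lies in a 7-cycle (2, 5, 7, 8, 3, 4, 6).
Since the cycle has length 7, p^61 acts on it the same as p^5 (61 mod 7 = 5).
Stepping 5 places around the cycle: 6 → 2 → 5 → 7 → 8 → 3.

3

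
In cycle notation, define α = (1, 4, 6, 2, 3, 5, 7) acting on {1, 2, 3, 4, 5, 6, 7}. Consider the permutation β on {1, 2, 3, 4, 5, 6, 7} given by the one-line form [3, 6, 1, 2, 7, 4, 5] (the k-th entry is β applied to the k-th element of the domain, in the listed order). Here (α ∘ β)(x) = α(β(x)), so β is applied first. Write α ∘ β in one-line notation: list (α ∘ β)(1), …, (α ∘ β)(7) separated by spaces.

5 2 4 3 1 6 7

Chase each element through β then α: 1 → 3 → 5; 2 → 6 → 2; 3 → 1 → 4; 4 → 2 → 3; 5 → 7 → 1; 6 → 4 → 6; 7 → 5 → 7.
So α ∘ β in one-line form is 5 2 4 3 1 6 7.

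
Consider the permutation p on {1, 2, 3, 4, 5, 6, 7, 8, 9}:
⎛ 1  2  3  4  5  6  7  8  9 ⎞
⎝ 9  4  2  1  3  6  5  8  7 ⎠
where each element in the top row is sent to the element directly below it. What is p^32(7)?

Tracing 7 → 5 → … returns to 7 after 7 steps, so 7 lies in a 7-cycle (1, 9, 7, 5, 3, 2, 4).
Powers repeat with period 7 on this cycle, and 32 mod 7 = 4, so p^32(7) = p^4(7).
Stepping 4 places around the cycle: 7 → 5 → 3 → 2 → 4.

4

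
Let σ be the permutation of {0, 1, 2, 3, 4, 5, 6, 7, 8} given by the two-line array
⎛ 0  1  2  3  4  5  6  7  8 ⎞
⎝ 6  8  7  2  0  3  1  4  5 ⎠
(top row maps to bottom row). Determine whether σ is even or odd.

even

In disjoint-cycle form the cycle lengths are 9.
A cycle of length ℓ contributes ℓ−1 transpositions, so σ is a product of 8 transpositions — even.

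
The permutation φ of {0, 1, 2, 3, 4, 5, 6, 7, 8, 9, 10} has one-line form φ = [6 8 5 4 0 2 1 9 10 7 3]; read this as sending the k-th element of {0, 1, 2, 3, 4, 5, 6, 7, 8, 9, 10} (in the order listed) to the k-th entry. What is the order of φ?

14

Writing φ as disjoint cycles, the cycle lengths are 7, 2, 2.
Since disjoint cycles commute, ord(φ) = lcm(7, 2, 2) = 14.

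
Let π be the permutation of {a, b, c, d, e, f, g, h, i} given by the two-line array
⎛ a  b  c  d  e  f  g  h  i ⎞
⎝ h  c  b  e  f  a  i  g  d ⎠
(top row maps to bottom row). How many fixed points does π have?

0

No element satisfies π(x) = x, so there are 0 fixed points.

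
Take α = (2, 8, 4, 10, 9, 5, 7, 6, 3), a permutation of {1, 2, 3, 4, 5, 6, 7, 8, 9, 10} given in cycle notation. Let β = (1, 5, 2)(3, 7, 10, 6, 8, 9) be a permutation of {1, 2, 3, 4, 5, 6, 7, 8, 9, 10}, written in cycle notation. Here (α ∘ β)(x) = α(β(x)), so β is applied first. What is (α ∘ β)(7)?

9

(α ∘ β)(7) = α(β(7)). β(7) = 10, then α(10) = 9. So (α ∘ β)(7) = 9.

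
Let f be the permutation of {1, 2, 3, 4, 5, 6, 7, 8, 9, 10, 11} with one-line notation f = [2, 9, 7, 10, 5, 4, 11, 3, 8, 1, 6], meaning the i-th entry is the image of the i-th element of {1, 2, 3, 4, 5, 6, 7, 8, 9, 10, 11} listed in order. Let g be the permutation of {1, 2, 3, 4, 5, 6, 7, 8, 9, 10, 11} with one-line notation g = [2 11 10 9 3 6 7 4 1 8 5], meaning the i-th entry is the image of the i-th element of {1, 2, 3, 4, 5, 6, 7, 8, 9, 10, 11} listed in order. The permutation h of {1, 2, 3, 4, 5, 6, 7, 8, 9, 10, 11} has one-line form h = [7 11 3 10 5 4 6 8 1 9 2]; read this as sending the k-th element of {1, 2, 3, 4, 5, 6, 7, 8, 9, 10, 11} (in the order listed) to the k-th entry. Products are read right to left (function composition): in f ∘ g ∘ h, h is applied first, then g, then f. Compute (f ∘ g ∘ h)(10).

Chase 10: h(10) = 9; g(9) = 1; f(1) = 2. Hence (f ∘ g ∘ h)(10) = 2.

2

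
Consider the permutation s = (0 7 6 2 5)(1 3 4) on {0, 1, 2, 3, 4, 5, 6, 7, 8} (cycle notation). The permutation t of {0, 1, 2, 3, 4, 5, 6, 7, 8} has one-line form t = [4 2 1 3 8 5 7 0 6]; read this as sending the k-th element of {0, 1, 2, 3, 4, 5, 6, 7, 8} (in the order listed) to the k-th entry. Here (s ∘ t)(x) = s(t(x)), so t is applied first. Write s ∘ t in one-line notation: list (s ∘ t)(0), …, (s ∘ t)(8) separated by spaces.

(s ∘ t)(x) = s(t(x)). Computing each image: s(t(0)) = s(4) = 1, s(t(1)) = s(2) = 5, s(t(2)) = s(1) = 3, s(t(3)) = s(3) = 4, s(t(4)) = s(8) = 8, s(t(5)) = s(5) = 0, s(t(6)) = s(7) = 6, s(t(7)) = s(0) = 7, s(t(8)) = s(6) = 2.
Hence s ∘ t = [1 5 3 4 8 0 6 7 2].

1 5 3 4 8 0 6 7 2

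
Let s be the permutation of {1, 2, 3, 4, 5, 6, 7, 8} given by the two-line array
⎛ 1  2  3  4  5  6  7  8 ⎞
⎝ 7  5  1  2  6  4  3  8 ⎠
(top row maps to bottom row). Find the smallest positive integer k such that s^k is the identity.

12

The disjoint-cycle form of s has cycle lengths 4, 3, 1.
Since disjoint cycles commute, ord(s) = lcm(4, 3) = 12.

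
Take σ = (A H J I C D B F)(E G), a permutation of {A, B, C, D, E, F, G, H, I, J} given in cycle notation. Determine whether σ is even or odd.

The cycle lengths are 8, 2.
A cycle is odd iff its length is even; σ has 2 even-length cycles, so sgn(σ) = (−1)^2 and σ is even.

even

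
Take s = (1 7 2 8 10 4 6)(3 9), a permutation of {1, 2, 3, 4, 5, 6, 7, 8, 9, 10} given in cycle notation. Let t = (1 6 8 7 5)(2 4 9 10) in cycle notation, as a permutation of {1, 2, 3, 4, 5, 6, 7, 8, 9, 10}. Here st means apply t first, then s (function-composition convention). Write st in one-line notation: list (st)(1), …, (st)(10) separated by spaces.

1 6 9 3 7 10 5 2 4 8

(st)(x) = s(t(x)). Computing each image: s(t(1)) = s(6) = 1, s(t(2)) = s(4) = 6, s(t(3)) = s(3) = 9, s(t(4)) = s(9) = 3, s(t(5)) = s(1) = 7, s(t(6)) = s(8) = 10, s(t(7)) = s(5) = 5, s(t(8)) = s(7) = 2, s(t(9)) = s(10) = 4, s(t(10)) = s(2) = 8.
Hence st = [1 6 9 3 7 10 5 2 4 8].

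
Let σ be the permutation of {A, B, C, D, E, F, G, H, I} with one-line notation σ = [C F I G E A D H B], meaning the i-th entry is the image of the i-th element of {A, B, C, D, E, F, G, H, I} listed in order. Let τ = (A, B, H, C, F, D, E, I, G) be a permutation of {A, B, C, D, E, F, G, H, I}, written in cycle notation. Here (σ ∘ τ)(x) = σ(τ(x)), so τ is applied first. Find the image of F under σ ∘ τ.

G

τ(F) = D, then σ(D) = G; composing gives (σ ∘ τ)(F) = G.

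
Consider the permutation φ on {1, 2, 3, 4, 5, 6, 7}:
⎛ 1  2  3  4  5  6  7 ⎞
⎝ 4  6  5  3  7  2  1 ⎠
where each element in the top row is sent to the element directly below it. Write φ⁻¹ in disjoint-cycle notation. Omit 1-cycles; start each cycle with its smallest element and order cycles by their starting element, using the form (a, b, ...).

(1, 7, 5, 3, 4)(2, 6)

First write φ in disjoint cycles: (1, 4, 3, 5, 7)(2, 6).
Reversing each cycle (and rotating so the smallest element leads) gives φ⁻¹ = (1, 7, 5, 3, 4)(2, 6).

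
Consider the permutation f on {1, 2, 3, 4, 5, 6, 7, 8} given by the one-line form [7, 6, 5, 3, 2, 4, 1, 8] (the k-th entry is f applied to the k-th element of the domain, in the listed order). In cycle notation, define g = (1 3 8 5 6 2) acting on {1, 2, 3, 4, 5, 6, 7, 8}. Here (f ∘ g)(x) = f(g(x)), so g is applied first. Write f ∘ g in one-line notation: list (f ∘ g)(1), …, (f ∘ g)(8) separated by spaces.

5 7 8 3 4 6 1 2

Chase each element through g then f: 1 → 3 → 5; 2 → 1 → 7; 3 → 8 → 8; 4 → 4 → 3; 5 → 6 → 4; 6 → 2 → 6; 7 → 7 → 1; 8 → 5 → 2.
Collecting the images, f ∘ g = [5 7 8 3 4 6 1 2].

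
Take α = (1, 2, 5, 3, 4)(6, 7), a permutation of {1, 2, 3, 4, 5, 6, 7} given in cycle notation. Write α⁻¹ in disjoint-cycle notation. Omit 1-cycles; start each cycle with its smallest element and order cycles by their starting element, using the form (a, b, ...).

(1, 4, 3, 5, 2)(6, 7)

The inverse reverses each cycle.
Reversing each cycle of α and rotating so the smallest element leads gives (1, 4, 3, 5, 2)(6, 7).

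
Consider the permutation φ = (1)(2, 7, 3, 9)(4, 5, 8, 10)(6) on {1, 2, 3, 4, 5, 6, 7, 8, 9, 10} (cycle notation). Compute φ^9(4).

5

4 lies in the 4-cycle (4, 5, 8, 10).
Since the cycle has length 4, φ^9 acts on it the same as φ^1 (9 mod 4 = 1).
Advancing 1 step from 4: 4 → 5.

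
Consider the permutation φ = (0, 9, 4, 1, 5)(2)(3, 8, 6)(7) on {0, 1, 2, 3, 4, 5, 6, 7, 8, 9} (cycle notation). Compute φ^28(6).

6 lies in the 3-cycle (3, 8, 6).
Powers repeat with period 3 on this cycle, and 28 mod 3 = 1, so φ^28(6) = φ^1(6).
Stepping 1 place around the cycle: 6 → 3.

3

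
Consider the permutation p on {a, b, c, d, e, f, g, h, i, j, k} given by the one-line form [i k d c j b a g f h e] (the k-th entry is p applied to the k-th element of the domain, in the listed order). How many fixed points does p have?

0

No element satisfies p(x) = x, so there are 0 fixed points.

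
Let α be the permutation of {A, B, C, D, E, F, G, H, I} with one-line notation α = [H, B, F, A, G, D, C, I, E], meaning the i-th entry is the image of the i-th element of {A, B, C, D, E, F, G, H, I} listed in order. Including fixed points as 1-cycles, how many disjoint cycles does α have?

The cycle decomposition is (A, H, I, E, G, C, F, D)(B), which has 2 cycles (counting 1-cycles).

2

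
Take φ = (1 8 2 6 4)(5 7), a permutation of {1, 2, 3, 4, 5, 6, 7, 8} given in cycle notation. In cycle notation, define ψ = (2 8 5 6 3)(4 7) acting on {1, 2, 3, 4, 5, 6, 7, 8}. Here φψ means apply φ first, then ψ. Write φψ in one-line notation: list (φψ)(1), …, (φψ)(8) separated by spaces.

5 3 2 1 4 7 6 8

(φψ)(x) = ψ(φ(x)). Computing each image: ψ(φ(1)) = ψ(8) = 5, ψ(φ(2)) = ψ(6) = 3, ψ(φ(3)) = ψ(3) = 2, ψ(φ(4)) = ψ(1) = 1, ψ(φ(5)) = ψ(7) = 4, ψ(φ(6)) = ψ(4) = 7, ψ(φ(7)) = ψ(5) = 6, ψ(φ(8)) = ψ(2) = 8.
Hence φψ = [5 3 2 1 4 7 6 8].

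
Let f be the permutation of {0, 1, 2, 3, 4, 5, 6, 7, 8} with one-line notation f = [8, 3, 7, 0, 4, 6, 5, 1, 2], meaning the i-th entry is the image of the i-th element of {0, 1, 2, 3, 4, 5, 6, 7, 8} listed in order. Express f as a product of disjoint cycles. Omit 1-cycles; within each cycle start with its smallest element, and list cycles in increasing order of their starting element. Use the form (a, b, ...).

Iterating f from 0 gives 0 → 8 → 2 → 7 → 1 → 3 → 0; that is the 6-cycle (0, 8, 2, 7, 1, 3).
Continuing from each remaining unvisited element yields (0, 8, 2, 7, 1, 3)(5, 6).

(0, 8, 2, 7, 1, 3)(5, 6)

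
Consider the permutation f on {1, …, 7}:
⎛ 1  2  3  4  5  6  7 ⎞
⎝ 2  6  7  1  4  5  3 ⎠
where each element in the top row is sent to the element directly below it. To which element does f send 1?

2

The entry below 1 in the array is 2, so f(1) = 2.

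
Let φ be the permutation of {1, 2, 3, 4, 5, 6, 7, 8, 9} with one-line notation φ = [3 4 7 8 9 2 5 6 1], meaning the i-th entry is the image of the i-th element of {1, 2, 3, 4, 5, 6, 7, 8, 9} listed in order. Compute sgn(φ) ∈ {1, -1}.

In disjoint-cycle form the cycle lengths are 5, 4.
A cycle of length ℓ contributes ℓ−1 transpositions, so φ is a product of 4 + 3 = 7 transpositions — odd.

-1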